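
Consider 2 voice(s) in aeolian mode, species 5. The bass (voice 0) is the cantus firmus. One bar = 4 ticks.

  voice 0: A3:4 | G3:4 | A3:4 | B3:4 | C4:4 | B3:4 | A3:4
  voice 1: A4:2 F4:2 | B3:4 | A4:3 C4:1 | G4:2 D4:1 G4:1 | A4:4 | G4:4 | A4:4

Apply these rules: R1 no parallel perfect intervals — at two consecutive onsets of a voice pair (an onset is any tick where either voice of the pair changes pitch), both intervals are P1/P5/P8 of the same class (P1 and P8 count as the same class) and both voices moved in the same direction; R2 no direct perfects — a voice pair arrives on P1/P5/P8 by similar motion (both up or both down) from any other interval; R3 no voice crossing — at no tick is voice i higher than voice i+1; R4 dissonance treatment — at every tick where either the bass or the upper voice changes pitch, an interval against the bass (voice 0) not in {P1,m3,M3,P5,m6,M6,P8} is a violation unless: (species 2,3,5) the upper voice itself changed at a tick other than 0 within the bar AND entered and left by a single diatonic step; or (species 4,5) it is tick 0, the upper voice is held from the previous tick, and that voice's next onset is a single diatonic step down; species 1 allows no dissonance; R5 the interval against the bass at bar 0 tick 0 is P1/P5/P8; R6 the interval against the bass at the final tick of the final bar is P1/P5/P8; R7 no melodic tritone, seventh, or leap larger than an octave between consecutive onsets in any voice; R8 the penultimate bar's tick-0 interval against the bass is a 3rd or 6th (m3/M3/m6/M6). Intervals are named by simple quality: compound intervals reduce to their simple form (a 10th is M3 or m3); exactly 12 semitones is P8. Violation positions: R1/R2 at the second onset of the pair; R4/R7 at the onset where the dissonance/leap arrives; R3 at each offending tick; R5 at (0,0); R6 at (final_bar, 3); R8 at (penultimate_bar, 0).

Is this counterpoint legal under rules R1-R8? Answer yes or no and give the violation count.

bar 0: v0=A3 v1=A4 (P8)
bar 1: v0=G3 v1=B3 (M3)
bar 2: v0=A3 v1=A4 (P8)
bar 3: v0=B3 v1=G4 (m6)
bar 4: v0=C4 v1=A4 (M6)
bar 5: v0=B3 v1=G4 (m6)
bar 6: v0=A3 v1=A4 (P8)
  R7 @ bar1.0: F4->B3 leap 6st
  R2 @ bar2.0: G3/B3 M3 -> A3/A4 P8 similar
  R7 @ bar2.0: B3->A4 leap 10st

No (3 violations)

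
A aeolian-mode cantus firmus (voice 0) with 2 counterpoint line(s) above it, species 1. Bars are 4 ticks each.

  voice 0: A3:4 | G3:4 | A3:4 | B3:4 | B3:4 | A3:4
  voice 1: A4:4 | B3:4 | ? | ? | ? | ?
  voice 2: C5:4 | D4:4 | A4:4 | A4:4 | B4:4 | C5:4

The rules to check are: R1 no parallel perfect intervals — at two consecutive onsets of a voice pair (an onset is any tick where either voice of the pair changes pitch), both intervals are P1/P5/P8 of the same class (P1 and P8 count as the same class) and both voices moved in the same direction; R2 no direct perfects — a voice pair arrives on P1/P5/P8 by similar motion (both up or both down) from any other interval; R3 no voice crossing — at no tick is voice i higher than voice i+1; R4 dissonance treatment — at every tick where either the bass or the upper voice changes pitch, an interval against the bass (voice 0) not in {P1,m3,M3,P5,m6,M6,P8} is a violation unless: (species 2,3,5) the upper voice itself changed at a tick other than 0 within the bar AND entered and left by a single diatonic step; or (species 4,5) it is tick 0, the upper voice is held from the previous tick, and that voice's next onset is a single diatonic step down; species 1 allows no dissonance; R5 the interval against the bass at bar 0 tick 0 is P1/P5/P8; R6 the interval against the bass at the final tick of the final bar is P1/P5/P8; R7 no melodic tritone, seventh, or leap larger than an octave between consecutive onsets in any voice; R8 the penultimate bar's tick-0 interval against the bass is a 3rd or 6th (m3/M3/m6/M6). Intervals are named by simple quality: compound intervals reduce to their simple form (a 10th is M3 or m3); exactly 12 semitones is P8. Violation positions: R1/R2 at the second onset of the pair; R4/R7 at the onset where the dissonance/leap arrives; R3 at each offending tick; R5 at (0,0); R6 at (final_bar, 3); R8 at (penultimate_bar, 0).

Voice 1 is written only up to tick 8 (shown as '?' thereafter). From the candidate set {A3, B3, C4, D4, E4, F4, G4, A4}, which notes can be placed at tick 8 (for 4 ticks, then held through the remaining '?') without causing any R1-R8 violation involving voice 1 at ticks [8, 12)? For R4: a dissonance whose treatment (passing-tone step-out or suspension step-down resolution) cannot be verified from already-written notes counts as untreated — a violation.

{A3, C4}

A3: legal
B3: violates R4
C4: legal
D4: violates R2,R4
E4: violates R2
F4: violates R7
G4: violates R4
A4: violates R2,R7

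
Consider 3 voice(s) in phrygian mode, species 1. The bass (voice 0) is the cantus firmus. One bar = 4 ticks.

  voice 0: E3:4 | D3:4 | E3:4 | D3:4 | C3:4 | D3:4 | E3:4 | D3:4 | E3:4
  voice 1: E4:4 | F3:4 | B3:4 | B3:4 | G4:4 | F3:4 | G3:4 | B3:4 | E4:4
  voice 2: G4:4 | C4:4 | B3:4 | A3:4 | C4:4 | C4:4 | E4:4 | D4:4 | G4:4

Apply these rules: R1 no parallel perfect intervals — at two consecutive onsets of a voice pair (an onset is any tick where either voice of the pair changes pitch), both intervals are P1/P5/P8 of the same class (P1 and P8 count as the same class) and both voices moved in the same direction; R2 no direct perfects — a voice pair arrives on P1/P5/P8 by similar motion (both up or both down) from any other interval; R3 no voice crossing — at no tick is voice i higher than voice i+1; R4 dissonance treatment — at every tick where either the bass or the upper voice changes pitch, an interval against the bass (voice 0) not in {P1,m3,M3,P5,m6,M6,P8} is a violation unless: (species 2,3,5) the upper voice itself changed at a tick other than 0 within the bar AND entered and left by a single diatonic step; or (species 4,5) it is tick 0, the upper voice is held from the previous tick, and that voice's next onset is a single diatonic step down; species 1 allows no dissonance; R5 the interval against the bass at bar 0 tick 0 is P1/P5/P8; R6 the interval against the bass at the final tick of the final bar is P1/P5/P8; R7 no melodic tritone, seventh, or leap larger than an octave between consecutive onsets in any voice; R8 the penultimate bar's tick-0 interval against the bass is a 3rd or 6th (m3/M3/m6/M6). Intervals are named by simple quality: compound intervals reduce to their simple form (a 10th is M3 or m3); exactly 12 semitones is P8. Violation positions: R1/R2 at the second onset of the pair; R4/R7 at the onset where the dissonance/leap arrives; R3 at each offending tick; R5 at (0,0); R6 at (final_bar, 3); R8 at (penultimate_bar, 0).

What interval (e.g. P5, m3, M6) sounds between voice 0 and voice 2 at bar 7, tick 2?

voice 0=D3 voice 2=D4 -> P8

P8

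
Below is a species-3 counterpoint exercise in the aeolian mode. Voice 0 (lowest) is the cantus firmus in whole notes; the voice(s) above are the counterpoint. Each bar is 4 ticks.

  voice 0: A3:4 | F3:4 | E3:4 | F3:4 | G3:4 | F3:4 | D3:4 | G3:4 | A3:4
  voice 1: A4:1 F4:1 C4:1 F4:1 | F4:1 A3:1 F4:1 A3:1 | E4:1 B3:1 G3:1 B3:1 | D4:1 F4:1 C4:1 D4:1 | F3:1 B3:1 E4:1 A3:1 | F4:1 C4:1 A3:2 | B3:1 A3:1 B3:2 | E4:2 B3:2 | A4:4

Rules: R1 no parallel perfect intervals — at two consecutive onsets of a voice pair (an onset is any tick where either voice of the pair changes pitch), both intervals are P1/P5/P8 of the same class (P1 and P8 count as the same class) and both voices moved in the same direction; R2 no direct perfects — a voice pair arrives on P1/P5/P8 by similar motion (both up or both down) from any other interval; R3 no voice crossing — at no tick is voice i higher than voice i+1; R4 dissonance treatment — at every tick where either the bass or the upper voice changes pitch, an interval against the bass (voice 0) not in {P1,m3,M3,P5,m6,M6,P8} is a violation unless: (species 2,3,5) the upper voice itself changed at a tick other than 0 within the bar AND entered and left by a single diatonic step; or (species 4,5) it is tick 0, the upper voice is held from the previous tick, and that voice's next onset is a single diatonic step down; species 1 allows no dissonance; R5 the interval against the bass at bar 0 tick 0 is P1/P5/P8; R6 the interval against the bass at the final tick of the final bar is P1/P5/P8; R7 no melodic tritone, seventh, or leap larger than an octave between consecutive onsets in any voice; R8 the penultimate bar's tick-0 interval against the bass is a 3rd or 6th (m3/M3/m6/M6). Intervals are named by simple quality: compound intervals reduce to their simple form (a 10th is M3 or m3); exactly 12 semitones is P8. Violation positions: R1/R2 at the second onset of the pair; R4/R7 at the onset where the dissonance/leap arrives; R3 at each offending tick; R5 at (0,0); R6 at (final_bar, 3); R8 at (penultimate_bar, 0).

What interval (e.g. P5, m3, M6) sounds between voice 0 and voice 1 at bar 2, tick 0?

P8

voice 0=E3 voice 1=E4 -> P8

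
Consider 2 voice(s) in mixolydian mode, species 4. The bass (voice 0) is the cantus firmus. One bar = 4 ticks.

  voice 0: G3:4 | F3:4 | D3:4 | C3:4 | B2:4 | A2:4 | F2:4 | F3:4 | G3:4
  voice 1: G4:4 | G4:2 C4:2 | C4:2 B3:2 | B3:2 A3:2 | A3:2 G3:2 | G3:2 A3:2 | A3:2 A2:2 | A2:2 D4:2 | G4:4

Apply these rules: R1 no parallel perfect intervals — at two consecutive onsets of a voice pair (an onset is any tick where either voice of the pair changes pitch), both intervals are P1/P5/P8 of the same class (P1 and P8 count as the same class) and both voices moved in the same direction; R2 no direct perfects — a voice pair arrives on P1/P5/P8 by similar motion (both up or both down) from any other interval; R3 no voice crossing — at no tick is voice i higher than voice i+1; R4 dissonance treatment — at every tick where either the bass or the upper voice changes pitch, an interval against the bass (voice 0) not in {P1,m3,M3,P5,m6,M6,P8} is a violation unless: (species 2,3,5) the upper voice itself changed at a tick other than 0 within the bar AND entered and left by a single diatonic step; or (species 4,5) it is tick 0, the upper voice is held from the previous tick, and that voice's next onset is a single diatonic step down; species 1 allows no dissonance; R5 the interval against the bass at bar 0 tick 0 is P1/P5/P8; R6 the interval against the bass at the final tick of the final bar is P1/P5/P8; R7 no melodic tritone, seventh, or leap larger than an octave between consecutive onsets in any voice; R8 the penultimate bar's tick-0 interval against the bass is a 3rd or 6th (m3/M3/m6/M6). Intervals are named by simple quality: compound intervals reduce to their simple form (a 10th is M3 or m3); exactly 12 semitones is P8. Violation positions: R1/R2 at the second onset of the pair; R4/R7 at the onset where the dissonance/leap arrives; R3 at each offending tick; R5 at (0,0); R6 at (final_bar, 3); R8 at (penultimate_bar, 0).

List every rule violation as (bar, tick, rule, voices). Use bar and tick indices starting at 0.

(1, 0, R4, (0, 1))
(5, 0, R4, (0, 1))
(7, 0, R3, (0, 1))
(7, 1, R3, (0, 1))
(7, 2, R7, (1,))
(8, 0, R2, (0, 1))

bar 0: v0=G3 v1=G4 downbeat P8
bar 1: v0=F3 v1=G4 downbeat M2
bar 2: v0=D3 v1=C4 downbeat m7
bar 3: v0=C3 v1=B3 downbeat M7
bar 4: v0=B2 v1=A3 downbeat m7
bar 5: v0=A2 v1=G3 downbeat m7
bar 6: v0=F2 v1=A3 downbeat M3
bar 7: v0=F3 v1=A2 downbeat m6
bar 8: v0=G3 v1=G4 downbeat P8
  -> R4 @ bar 1 tick 0 v(0, 1): F3/G4 M2 untreated
  -> R4 @ bar 5 tick 0 v(0, 1): A2/G3 m7 untreated
  -> R3 @ bar 7 tick 0 v(0, 1): F3 above A2
  -> R3 @ bar 7 tick 1 v(0, 1): F3 above A2
  -> R7 @ bar 7 tick 2 v(1,): A2->D4 leap 17st
  -> R2 @ bar 8 tick 0 v(0, 1): F3/D4 M6 -> G3/G4 P8 similar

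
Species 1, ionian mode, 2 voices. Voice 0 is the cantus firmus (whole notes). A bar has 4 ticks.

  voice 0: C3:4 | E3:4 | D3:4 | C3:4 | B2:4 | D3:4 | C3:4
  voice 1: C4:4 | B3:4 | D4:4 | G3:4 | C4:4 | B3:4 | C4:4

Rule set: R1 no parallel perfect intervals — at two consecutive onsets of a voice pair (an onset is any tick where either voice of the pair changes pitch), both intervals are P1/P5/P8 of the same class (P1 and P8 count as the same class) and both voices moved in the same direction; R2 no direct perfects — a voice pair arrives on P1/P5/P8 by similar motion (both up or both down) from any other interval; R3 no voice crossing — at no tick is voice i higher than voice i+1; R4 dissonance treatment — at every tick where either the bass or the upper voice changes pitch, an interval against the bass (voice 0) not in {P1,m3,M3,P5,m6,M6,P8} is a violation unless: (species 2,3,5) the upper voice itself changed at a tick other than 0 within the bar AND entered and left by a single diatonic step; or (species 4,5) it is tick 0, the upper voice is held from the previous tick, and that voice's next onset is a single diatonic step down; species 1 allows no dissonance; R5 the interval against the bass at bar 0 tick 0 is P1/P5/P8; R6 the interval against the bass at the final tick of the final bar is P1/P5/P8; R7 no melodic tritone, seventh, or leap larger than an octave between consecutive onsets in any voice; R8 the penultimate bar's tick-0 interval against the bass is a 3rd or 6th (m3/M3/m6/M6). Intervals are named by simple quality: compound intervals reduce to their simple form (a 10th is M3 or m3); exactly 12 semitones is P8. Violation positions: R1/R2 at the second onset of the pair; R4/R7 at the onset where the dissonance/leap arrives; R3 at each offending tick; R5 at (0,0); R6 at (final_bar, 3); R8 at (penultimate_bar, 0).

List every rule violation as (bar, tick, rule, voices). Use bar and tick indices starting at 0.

bar 0: v0=C3 v1=C4 downbeat P8
bar 1: v0=E3 v1=B3 downbeat P5
bar 2: v0=D3 v1=D4 downbeat P8
bar 3: v0=C3 v1=G3 downbeat P5
bar 4: v0=B2 v1=C4 downbeat m2
bar 5: v0=D3 v1=B3 downbeat M6
bar 6: v0=C3 v1=C4 downbeat P8
  -> R2 @ bar 3 tick 0 v(0, 1): D3/D4 P8 -> C3/G3 P5 similar
  -> R4 @ bar 4 tick 0 v(0, 1): B2/C4 m2 untreated

(3, 0, R2, (0, 1))
(4, 0, R4, (0, 1))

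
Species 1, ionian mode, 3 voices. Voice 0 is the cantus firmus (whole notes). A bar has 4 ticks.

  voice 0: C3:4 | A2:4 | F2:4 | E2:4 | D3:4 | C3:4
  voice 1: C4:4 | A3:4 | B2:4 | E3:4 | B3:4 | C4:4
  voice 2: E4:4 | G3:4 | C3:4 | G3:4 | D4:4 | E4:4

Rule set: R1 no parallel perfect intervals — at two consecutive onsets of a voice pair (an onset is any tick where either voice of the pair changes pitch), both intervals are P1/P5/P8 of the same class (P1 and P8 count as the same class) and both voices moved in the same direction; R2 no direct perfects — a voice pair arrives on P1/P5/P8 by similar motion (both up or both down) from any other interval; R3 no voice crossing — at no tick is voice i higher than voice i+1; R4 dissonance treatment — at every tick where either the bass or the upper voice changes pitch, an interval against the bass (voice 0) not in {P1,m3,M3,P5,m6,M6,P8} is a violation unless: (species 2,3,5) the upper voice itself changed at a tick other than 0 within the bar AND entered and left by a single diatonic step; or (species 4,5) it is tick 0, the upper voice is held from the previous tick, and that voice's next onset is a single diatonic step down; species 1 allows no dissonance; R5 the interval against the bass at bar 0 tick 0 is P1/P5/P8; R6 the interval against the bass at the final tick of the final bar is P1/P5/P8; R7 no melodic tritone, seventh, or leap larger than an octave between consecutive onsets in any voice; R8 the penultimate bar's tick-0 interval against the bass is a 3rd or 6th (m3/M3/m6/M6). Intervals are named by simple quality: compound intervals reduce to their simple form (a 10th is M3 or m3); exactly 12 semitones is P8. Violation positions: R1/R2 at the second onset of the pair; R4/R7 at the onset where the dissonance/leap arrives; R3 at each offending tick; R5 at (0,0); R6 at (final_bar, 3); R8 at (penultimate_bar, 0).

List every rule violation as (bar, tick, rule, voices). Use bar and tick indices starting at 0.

bar 0: v0=C3 v1=C4 v2=E4 downbeat M3
bar 1: v0=A2 v1=A3 v2=G3 downbeat m7
bar 2: v0=F2 v1=B2 v2=C3 downbeat P5
bar 3: v0=E2 v1=E3 v2=G3 downbeat m3
bar 4: v0=D3 v1=B3 v2=D4 downbeat P8
bar 5: v0=C3 v1=C4 v2=E4 downbeat M3
  -> R5 @ bar 0 tick 0 v(0, 2): opens on M3
  -> R1 @ bar 1 tick 0 v(0, 1): C3/C4 P8 -> A2/A3 P8 similar
  -> R3 @ bar 1 tick 0 v(1, 2): A3 above G3
  -> R4 @ bar 1 tick 0 v(0, 2): A2/G3 m7 untreated
  -> R3 @ bar 1 tick 1 v(1, 2): A3 above G3
  -> R3 @ bar 1 tick 2 v(1, 2): A3 above G3
  -> R3 @ bar 1 tick 3 v(1, 2): A3 above G3
  -> R2 @ bar 2 tick 0 v(0, 2): A2/G3 m7 -> F2/C3 P5 similar
  -> R4 @ bar 2 tick 0 v(0, 1): F2/B2 TT untreated
  -> R7 @ bar 2 tick 0 v(1,): A3->B2 leap 10st
  -> R2 @ bar 4 tick 0 v(0, 2): E2/G3 m3 -> D3/D4 P8 similar
  -> R7 @ bar 4 tick 0 v(0,): E2->D3 leap 10st
  -> R8 @ bar 4 tick 0 v(0, 2): penult P8 not 3rd/6th
  -> R6 @ bar 5 tick 3 v(0, 2): closes on M3

(0, 0, R5, (0, 2))
(1, 0, R1, (0, 1))
(1, 0, R3, (1, 2))
(1, 0, R4, (0, 2))
(1, 1, R3, (1, 2))
(1, 2, R3, (1, 2))
(1, 3, R3, (1, 2))
(2, 0, R2, (0, 2))
(2, 0, R4, (0, 1))
(2, 0, R7, (1,))
(4, 0, R2, (0, 2))
(4, 0, R7, (0,))
(4, 0, R8, (0, 2))
(5, 3, R6, (0, 2))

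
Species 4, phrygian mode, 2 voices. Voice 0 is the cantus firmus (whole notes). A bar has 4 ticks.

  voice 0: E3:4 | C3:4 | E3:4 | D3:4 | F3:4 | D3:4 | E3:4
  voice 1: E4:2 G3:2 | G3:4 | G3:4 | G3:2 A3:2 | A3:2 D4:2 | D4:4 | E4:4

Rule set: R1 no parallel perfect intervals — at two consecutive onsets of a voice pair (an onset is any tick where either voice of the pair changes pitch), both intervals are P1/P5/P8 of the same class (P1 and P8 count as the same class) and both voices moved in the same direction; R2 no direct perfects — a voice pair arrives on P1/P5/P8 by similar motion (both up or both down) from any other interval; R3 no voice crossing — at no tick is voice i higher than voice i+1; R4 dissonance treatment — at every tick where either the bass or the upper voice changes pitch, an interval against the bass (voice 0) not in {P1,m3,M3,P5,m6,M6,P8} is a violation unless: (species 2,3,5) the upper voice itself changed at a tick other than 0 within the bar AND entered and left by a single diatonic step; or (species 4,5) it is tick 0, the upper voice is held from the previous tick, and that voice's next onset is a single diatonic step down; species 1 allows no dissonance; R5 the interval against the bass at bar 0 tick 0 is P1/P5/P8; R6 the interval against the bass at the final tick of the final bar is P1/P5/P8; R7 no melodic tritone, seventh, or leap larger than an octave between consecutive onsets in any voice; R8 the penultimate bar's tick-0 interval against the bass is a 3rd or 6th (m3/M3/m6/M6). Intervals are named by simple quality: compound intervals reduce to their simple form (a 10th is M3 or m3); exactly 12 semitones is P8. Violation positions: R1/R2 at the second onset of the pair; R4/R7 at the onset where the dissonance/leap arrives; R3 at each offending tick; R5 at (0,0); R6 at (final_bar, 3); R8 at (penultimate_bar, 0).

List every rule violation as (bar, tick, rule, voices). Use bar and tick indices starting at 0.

bar 0: v0=E3 v1=E4 downbeat P8
bar 1: v0=C3 v1=G3 downbeat P5
bar 2: v0=E3 v1=G3 downbeat m3
bar 3: v0=D3 v1=G3 downbeat P4
bar 4: v0=F3 v1=A3 downbeat M3
bar 5: v0=D3 v1=D4 downbeat P8
bar 6: v0=E3 v1=E4 downbeat P8
  -> R4 @ bar 3 tick 0 v(0, 1): D3/G3 P4 untreated
  -> R8 @ bar 5 tick 0 v(0, 1): penult P8 not 3rd/6th
  -> R1 @ bar 6 tick 0 v(0, 1): D3/D4 P8 -> E3/E4 P8 similar

(3, 0, R4, (0, 1))
(5, 0, R8, (0, 1))
(6, 0, R1, (0, 1))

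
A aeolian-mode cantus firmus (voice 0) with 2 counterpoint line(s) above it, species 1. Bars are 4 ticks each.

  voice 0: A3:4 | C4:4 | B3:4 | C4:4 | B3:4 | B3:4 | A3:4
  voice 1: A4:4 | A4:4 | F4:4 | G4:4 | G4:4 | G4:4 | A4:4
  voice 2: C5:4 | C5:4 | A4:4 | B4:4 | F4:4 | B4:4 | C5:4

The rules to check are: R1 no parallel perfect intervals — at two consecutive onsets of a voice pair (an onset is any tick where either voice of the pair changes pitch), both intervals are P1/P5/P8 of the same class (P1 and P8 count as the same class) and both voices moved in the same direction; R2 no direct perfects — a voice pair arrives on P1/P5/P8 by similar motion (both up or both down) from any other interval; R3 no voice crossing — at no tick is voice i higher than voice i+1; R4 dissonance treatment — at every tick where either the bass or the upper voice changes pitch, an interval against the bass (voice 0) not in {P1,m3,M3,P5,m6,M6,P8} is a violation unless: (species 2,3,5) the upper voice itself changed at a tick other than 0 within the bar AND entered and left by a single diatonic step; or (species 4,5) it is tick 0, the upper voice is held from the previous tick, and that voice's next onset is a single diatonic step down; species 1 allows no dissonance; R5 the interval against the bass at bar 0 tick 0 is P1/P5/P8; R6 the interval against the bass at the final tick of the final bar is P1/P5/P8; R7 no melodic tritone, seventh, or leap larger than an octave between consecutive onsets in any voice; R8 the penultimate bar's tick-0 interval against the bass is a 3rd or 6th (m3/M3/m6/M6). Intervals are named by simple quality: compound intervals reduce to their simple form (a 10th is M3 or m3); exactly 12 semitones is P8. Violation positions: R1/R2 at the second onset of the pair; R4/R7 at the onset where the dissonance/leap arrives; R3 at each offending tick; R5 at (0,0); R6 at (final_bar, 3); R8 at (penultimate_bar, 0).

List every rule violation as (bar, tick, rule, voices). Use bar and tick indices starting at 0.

(0, 0, R5, (0, 2))
(2, 0, R4, (0, 1))
(2, 0, R4, (0, 2))
(3, 0, R2, (0, 1))
(3, 0, R4, (0, 2))
(4, 0, R3, (1, 2))
(4, 0, R4, (0, 2))
(4, 0, R7, (2,))
(4, 1, R3, (1, 2))
(4, 2, R3, (1, 2))
(4, 3, R3, (1, 2))
(5, 0, R7, (2,))
(5, 0, R8, (0, 2))
(6, 3, R6, (0, 2))

bar 0: v0=A3 v1=A4 v2=C5 downbeat m3
bar 1: v0=C4 v1=A4 v2=C5 downbeat P8
bar 2: v0=B3 v1=F4 v2=A4 downbeat m7
bar 3: v0=C4 v1=G4 v2=B4 downbeat M7
bar 4: v0=B3 v1=G4 v2=F4 downbeat TT
bar 5: v0=B3 v1=G4 v2=B4 downbeat P8
bar 6: v0=A3 v1=A4 v2=C5 downbeat m3
  -> R5 @ bar 0 tick 0 v(0, 2): opens on m3
  -> R4 @ bar 2 tick 0 v(0, 1): B3/F4 TT untreated
  -> R4 @ bar 2 tick 0 v(0, 2): B3/A4 m7 untreated
  -> R2 @ bar 3 tick 0 v(0, 1): B3/F4 TT -> C4/G4 P5 similar
  -> R4 @ bar 3 tick 0 v(0, 2): C4/B4 M7 untreated
  -> R3 @ bar 4 tick 0 v(1, 2): G4 above F4
  -> R4 @ bar 4 tick 0 v(0, 2): B3/F4 TT untreated
  -> R7 @ bar 4 tick 0 v(2,): B4->F4 leap 6st
  -> R3 @ bar 4 tick 1 v(1, 2): G4 above F4
  -> R3 @ bar 4 tick 2 v(1, 2): G4 above F4
  -> R3 @ bar 4 tick 3 v(1, 2): G4 above F4
  -> R7 @ bar 5 tick 0 v(2,): F4->B4 leap 6st
  -> R8 @ bar 5 tick 0 v(0, 2): penult P8 not 3rd/6th
  -> R6 @ bar 6 tick 3 v(0, 2): closes on m3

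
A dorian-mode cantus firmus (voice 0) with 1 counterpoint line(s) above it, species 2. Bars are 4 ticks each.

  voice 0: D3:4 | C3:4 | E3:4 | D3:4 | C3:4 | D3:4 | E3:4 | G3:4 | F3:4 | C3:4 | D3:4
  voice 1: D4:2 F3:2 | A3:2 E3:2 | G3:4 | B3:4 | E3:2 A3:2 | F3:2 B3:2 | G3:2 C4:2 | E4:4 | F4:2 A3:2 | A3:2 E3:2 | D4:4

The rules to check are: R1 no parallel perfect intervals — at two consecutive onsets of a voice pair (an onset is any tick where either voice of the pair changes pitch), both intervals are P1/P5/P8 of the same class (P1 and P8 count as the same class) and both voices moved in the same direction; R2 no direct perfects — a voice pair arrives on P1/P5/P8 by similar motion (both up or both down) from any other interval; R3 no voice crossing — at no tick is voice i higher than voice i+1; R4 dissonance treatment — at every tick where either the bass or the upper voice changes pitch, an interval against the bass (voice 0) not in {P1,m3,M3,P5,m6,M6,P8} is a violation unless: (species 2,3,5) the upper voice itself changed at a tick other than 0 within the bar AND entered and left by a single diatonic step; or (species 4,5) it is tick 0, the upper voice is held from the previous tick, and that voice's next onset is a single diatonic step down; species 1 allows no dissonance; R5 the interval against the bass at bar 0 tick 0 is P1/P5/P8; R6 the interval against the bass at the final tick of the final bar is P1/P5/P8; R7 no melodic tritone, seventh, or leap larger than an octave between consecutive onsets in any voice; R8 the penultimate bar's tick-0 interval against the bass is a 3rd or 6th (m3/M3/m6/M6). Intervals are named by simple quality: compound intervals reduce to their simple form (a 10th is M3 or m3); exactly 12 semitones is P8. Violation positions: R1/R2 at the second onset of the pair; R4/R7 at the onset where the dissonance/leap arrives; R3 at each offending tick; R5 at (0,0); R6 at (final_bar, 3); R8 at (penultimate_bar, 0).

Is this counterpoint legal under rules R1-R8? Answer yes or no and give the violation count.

bar 0: v0=D3 v1=D4 (P8)
bar 1: v0=C3 v1=A3 (M6)
bar 2: v0=E3 v1=G3 (m3)
bar 3: v0=D3 v1=B3 (M6)
bar 4: v0=C3 v1=E3 (M3)
bar 5: v0=D3 v1=F3 (m3)
bar 6: v0=E3 v1=G3 (m3)
bar 7: v0=G3 v1=E4 (M6)
bar 8: v0=F3 v1=F4 (P8)
bar 9: v0=C3 v1=A3 (M6)
bar 10: v0=D3 v1=D4 (P8)
  R7 @ bar5.2: F3->B3 leap 6st
  R2 @ bar10.0: C3/E3 M3 -> D3/D4 P8 similar
  R7 @ bar10.0: E3->D4 leap 10st

No (3 violations)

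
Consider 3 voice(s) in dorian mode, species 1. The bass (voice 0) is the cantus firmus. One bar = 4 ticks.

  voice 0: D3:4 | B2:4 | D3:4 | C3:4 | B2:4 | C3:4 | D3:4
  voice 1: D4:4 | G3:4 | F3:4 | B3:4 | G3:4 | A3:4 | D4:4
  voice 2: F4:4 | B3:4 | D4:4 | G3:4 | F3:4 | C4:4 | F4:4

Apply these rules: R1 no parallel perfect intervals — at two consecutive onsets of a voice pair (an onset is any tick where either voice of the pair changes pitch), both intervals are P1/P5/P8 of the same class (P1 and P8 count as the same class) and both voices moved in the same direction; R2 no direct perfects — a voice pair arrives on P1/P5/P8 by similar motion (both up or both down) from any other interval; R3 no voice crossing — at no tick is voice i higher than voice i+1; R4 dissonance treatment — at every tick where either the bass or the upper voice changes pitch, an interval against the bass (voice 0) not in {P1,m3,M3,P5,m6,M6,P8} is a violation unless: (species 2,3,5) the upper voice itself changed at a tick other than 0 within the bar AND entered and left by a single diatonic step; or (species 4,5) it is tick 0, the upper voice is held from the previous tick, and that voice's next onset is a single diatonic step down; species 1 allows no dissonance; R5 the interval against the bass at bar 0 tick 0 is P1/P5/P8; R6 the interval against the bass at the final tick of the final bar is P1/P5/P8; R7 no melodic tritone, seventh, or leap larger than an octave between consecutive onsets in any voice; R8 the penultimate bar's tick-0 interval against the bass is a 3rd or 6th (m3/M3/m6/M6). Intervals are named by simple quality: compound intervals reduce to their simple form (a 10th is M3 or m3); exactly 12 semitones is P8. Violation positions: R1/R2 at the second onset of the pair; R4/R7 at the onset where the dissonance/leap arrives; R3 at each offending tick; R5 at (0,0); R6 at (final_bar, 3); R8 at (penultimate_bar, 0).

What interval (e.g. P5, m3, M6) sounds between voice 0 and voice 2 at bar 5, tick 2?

voice 0=C3 voice 2=C4 -> P8

P8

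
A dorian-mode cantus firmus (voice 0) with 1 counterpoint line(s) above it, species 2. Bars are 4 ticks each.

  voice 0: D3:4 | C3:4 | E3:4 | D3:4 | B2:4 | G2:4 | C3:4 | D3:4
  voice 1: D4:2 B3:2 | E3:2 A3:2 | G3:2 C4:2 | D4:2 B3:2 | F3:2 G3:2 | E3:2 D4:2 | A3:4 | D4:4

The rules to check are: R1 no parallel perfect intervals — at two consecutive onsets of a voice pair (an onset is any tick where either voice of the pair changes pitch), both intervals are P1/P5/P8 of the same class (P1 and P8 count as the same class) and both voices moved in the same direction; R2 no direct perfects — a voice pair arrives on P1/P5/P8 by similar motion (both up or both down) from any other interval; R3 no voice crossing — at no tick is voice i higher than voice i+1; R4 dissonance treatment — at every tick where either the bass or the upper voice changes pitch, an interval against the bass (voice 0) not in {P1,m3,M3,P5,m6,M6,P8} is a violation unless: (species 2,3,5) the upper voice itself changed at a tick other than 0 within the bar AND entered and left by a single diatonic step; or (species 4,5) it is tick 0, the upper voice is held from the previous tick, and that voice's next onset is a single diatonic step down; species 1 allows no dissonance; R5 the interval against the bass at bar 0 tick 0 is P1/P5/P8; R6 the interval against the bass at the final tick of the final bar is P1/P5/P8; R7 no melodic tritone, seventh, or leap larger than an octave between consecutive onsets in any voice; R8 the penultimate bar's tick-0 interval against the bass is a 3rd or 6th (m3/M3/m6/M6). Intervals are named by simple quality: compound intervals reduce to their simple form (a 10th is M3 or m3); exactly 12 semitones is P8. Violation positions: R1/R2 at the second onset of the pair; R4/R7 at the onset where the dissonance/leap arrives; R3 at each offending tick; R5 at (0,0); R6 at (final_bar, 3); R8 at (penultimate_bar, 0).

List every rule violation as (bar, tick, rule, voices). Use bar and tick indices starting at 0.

(4, 0, R4, (0, 1))
(4, 0, R7, (1,))
(5, 2, R7, (1,))
(7, 0, R2, (0, 1))

bar 0: v0=D3 v1=D4 downbeat P8
bar 1: v0=C3 v1=E3 downbeat M3
bar 2: v0=E3 v1=G3 downbeat m3
bar 3: v0=D3 v1=D4 downbeat P8
bar 4: v0=B2 v1=F3 downbeat TT
bar 5: v0=G2 v1=E3 downbeat M6
bar 6: v0=C3 v1=A3 downbeat M6
bar 7: v0=D3 v1=D4 downbeat P8
  -> R4 @ bar 4 tick 0 v(0, 1): B2/F3 TT untreated
  -> R7 @ bar 4 tick 0 v(1,): B3->F3 leap 6st
  -> R7 @ bar 5 tick 2 v(1,): E3->D4 leap 10st
  -> R2 @ bar 7 tick 0 v(0, 1): C3/A3 M6 -> D3/D4 P8 similar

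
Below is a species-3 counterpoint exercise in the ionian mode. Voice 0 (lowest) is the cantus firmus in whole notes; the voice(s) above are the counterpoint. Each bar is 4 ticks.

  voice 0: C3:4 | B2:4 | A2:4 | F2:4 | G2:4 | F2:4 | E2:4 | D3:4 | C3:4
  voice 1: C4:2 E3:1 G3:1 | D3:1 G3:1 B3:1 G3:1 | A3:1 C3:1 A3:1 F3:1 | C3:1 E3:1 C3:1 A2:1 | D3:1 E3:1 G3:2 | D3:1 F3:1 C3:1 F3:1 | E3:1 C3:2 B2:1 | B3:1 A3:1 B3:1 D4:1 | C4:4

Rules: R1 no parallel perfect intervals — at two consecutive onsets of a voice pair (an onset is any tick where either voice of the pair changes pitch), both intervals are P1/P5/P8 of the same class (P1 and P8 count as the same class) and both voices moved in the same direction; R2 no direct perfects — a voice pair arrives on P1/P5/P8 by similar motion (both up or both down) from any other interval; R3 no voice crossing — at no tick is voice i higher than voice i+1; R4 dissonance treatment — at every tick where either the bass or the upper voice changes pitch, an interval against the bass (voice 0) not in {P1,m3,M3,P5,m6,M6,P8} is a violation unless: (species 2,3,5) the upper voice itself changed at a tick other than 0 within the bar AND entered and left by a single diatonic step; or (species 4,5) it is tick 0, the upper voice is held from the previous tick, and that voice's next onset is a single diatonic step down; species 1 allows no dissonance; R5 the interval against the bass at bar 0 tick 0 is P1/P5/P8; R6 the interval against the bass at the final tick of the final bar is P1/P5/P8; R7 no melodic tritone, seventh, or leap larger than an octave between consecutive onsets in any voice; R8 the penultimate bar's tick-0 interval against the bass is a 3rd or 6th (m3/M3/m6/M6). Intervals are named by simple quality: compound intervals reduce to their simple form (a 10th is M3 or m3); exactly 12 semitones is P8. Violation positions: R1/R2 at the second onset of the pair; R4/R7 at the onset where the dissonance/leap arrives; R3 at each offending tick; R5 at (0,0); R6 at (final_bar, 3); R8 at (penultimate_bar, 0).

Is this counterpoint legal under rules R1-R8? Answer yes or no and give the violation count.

bar 0: v0=C3 v1=C4 (P8)
bar 1: v0=B2 v1=D3 (m3)
bar 2: v0=A2 v1=A3 (P8)
bar 3: v0=F2 v1=C3 (P5)
bar 4: v0=G2 v1=D3 (P5)
bar 5: v0=F2 v1=D3 (M6)
bar 6: v0=E2 v1=E3 (P8)
bar 7: v0=D3 v1=B3 (M6)
bar 8: v0=C3 v1=C4 (P8)
  R2 @ bar3.0: A2/F3 m6 -> F2/C3 P5 similar
  R4 @ bar3.1: F2/E3 M7 untreated
  R2 @ bar4.0: F2/A2 M3 -> G2/D3 P5 similar
  R1 @ bar6.0: F2/F3 P8 -> E2/E3 P8 similar
  R7 @ bar7.0: E2->D3 leap 10st
  R1 @ bar8.0: D3/D4 P8 -> C3/C4 P8 similar

No (6 violations)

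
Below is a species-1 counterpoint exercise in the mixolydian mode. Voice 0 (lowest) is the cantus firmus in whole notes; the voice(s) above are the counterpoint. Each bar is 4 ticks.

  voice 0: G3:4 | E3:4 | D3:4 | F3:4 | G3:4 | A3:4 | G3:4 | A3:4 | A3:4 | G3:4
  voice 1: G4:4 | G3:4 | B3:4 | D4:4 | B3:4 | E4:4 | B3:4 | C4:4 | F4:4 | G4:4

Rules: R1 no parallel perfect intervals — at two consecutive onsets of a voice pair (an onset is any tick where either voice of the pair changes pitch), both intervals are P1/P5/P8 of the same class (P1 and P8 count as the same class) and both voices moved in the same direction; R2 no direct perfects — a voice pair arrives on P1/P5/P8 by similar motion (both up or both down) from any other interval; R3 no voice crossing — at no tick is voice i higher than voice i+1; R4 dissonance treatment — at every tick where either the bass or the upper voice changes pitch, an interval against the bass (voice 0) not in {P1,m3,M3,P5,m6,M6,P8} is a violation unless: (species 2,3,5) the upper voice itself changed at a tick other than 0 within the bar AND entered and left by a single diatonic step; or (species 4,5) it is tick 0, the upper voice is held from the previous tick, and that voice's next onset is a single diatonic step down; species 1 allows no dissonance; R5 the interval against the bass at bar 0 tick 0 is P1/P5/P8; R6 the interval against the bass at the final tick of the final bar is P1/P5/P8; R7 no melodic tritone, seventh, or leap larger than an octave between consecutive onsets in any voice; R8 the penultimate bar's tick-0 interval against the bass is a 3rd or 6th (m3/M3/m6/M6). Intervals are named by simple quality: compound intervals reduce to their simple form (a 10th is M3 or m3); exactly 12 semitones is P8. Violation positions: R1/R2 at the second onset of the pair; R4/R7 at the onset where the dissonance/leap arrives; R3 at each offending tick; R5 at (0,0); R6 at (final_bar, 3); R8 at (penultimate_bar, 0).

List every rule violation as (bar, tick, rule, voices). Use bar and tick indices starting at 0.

(5, 0, R2, (0, 1))

bar 0: v0=G3 v1=G4 downbeat P8
bar 1: v0=E3 v1=G3 downbeat m3
bar 2: v0=D3 v1=B3 downbeat M6
bar 3: v0=F3 v1=D4 downbeat M6
bar 4: v0=G3 v1=B3 downbeat M3
bar 5: v0=A3 v1=E4 downbeat P5
bar 6: v0=G3 v1=B3 downbeat M3
bar 7: v0=A3 v1=C4 downbeat m3
bar 8: v0=A3 v1=F4 downbeat m6
bar 9: v0=G3 v1=G4 downbeat P8
  -> R2 @ bar 5 tick 0 v(0, 1): G3/B3 M3 -> A3/E4 P5 similar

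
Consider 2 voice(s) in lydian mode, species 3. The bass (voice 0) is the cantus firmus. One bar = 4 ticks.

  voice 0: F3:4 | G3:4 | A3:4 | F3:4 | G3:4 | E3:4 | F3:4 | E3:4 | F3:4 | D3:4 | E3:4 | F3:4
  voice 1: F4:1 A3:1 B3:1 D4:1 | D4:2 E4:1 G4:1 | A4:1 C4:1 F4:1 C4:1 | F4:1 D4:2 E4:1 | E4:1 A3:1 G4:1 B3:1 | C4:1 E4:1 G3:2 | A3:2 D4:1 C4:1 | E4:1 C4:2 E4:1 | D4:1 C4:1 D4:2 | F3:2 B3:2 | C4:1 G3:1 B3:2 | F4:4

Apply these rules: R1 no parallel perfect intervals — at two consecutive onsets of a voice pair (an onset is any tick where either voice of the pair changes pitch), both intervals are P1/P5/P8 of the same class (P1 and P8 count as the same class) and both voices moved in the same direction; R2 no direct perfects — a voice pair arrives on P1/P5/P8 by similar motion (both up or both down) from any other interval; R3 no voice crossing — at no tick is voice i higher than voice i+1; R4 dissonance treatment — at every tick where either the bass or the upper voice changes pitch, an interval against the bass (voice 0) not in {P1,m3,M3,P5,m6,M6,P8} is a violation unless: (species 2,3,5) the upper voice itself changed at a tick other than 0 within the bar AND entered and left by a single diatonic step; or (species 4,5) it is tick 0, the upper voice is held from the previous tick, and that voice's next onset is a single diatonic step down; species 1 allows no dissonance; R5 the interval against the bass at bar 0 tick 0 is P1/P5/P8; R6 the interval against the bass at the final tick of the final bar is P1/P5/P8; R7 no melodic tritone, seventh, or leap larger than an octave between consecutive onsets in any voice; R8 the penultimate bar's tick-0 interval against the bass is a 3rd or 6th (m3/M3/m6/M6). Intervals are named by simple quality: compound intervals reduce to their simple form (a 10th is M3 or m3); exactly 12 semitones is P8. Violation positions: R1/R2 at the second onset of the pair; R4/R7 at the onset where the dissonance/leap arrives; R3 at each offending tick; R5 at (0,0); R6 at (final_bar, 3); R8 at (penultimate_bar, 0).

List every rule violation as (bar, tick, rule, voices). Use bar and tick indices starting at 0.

(0, 2, R4, (0, 1))
(2, 0, R1, (0, 1))
(3, 3, R4, (0, 1))
(4, 1, R4, (0, 1))
(4, 2, R7, (1,))
(9, 2, R7, (1,))
(11, 0, R2, (0, 1))
(11, 0, R7, (1,))

bar 0: v0=F3 v1=F4 downbeat P8
bar 1: v0=G3 v1=D4 downbeat P5
bar 2: v0=A3 v1=A4 downbeat P8
bar 3: v0=F3 v1=F4 downbeat P8
bar 4: v0=G3 v1=E4 downbeat M6
bar 5: v0=E3 v1=C4 downbeat m6
bar 6: v0=F3 v1=A3 downbeat M3
bar 7: v0=E3 v1=E4 downbeat P8
bar 8: v0=F3 v1=D4 downbeat M6
bar 9: v0=D3 v1=F3 downbeat m3
bar 10: v0=E3 v1=C4 downbeat m6
bar 11: v0=F3 v1=F4 downbeat P8
  -> R4 @ bar 0 tick 2 v(0, 1): F3/B3 TT untreated
  -> R1 @ bar 2 tick 0 v(0, 1): G3/G4 P8 -> A3/A4 P8 similar
  -> R4 @ bar 3 tick 3 v(0, 1): F3/E4 M7 untreated
  -> R4 @ bar 4 tick 1 v(0, 1): G3/A3 M2 untreated
  -> R7 @ bar 4 tick 2 v(1,): A3->G4 leap 10st
  -> R7 @ bar 9 tick 2 v(1,): F3->B3 leap 6st
  -> R2 @ bar 11 tick 0 v(0, 1): E3/B3 P5 -> F3/F4 P8 similar
  -> R7 @ bar 11 tick 0 v(1,): B3->F4 leap 6st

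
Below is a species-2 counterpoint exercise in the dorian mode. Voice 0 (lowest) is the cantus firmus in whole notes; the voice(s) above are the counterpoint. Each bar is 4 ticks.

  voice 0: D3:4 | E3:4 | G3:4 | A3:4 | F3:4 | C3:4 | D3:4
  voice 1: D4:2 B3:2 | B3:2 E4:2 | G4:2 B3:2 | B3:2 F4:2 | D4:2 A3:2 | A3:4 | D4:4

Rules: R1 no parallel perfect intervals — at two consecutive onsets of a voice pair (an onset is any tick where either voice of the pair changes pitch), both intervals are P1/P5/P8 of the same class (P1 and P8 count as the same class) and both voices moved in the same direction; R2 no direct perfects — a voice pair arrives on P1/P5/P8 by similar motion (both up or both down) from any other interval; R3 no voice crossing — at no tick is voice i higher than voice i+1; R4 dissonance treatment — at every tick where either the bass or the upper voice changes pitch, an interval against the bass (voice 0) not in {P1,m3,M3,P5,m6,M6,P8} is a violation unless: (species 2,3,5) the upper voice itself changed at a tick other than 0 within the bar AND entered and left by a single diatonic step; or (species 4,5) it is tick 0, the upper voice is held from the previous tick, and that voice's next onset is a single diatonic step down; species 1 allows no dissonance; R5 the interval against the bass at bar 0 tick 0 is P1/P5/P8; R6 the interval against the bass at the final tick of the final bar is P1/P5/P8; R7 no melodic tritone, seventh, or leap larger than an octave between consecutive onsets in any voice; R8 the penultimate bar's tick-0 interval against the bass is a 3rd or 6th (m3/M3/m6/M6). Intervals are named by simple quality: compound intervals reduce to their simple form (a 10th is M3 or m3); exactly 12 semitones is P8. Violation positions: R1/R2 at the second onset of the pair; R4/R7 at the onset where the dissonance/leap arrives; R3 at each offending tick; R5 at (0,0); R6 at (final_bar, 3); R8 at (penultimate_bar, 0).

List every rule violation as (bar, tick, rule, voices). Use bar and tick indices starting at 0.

bar 0: v0=D3 v1=D4 downbeat P8
bar 1: v0=E3 v1=B3 downbeat P5
bar 2: v0=G3 v1=G4 downbeat P8
bar 3: v0=A3 v1=B3 downbeat M2
bar 4: v0=F3 v1=D4 downbeat M6
bar 5: v0=C3 v1=A3 downbeat M6
bar 6: v0=D3 v1=D4 downbeat P8
  -> R1 @ bar 2 tick 0 v(0, 1): E3/E4 P8 -> G3/G4 P8 similar
  -> R4 @ bar 3 tick 0 v(0, 1): A3/B3 M2 untreated
  -> R7 @ bar 3 tick 2 v(1,): B3->F4 leap 6st
  -> R2 @ bar 6 tick 0 v(0, 1): C3/A3 M6 -> D3/D4 P8 similar

(2, 0, R1, (0, 1))
(3, 0, R4, (0, 1))
(3, 2, R7, (1,))
(6, 0, R2, (0, 1))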